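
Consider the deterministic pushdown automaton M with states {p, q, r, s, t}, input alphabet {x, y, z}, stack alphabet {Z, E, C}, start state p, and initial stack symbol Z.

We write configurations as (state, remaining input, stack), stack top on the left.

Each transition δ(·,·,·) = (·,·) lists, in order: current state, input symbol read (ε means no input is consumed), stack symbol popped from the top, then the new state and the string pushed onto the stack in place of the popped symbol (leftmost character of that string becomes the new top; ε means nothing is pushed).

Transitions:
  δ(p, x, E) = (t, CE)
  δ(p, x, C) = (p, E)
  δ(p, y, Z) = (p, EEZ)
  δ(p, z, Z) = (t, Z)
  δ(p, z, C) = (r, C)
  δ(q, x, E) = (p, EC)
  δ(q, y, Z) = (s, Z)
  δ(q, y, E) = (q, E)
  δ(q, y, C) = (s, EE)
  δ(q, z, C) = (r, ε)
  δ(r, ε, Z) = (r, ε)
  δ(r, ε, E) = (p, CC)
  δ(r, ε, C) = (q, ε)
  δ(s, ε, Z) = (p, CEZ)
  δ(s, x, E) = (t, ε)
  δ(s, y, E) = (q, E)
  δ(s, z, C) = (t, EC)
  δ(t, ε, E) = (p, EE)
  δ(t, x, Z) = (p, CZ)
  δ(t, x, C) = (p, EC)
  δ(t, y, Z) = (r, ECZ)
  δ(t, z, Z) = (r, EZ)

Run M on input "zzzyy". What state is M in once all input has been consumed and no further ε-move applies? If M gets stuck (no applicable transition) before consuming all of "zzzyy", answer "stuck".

(p, zzzyy, Z) ⊢ (t, zzyy, Z) ⊢ (r, zyy, EZ) ⊢ (p, zyy, CCZ) ⊢ (r, yy, CCZ) ⊢ (q, yy, CZ) ⊢ (s, y, EEZ) ⊢ (q, ε, EEZ)
All input consumed; M is in state q.

q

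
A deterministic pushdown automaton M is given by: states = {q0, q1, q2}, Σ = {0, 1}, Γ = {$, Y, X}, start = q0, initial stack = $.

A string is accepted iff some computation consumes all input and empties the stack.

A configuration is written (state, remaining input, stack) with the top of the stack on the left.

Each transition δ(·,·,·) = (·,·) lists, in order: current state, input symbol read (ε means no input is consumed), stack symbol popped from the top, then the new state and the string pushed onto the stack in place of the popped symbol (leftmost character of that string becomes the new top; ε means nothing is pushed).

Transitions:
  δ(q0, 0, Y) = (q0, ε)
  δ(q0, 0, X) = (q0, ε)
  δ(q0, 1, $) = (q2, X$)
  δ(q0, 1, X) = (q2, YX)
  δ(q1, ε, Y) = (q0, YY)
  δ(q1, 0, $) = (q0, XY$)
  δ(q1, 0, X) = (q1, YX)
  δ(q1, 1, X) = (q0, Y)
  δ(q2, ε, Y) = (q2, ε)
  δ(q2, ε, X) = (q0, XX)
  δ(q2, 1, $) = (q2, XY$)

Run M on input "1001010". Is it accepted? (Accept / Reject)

Reject

(q0, 1001010, $) ⊢ (q2, 001010, X$) ⊢ (q0, 001010, XX$) ⊢ (q0, 01010, X$) ⊢ (q0, 1010, $) ⊢ (q2, 010, X$) ⊢ (q0, 010, XX$) ⊢ (q0, 10, X$) ⊢ (q2, 0, YX$) ⊢ (q2, 0, X$) ⊢ (q0, 0, XX$) ⊢ (q0, ε, X$)
All input consumed; stack is X$, not empty, and no further ε-move applies.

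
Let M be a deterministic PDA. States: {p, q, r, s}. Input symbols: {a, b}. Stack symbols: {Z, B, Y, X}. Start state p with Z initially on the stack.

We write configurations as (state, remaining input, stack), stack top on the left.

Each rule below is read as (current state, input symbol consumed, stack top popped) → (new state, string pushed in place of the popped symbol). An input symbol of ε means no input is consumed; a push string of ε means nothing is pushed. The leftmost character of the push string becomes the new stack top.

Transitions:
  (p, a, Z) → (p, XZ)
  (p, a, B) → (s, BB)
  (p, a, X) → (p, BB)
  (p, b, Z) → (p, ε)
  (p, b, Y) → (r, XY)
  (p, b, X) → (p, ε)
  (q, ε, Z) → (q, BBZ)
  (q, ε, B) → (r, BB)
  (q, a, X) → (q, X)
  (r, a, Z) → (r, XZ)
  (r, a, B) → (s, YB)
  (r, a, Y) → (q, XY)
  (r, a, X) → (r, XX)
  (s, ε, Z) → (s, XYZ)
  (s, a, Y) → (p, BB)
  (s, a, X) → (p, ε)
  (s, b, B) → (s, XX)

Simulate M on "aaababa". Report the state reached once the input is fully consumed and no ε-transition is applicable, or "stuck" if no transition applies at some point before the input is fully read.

(p, aaababa, Z)
  read a, top Z: go to p, push XZ → (p, aababa, XZ)
  read a, top X: go to p, push BB → (p, ababa, BBZ)
  read a, top B: go to s, push BB → (s, baba, BBBZ)
  read b, top B: go to s, push XX → (s, aba, XXBBZ)
  read a, top X: go to p, push ε → (p, ba, XBBZ)
  read b, top X: go to p, push ε → (p, a, BBZ)
  read a, top B: go to s, push BB → (s, ε, BBBZ)
All input consumed; M is in state s.

s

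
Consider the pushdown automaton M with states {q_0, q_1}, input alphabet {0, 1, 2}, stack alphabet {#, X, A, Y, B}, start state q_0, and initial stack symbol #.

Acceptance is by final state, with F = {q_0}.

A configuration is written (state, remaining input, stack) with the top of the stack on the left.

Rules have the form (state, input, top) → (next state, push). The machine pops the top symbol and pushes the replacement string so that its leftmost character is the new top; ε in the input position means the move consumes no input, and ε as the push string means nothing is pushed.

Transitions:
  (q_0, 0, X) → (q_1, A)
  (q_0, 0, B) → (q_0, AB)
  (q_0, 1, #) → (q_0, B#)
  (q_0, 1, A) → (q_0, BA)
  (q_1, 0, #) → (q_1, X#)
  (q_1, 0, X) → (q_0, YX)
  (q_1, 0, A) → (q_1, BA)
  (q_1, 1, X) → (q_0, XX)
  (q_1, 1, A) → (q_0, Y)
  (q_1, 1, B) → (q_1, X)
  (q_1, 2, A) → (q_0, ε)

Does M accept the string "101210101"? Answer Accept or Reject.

No computation consumes all input and reaches a final state.

Reject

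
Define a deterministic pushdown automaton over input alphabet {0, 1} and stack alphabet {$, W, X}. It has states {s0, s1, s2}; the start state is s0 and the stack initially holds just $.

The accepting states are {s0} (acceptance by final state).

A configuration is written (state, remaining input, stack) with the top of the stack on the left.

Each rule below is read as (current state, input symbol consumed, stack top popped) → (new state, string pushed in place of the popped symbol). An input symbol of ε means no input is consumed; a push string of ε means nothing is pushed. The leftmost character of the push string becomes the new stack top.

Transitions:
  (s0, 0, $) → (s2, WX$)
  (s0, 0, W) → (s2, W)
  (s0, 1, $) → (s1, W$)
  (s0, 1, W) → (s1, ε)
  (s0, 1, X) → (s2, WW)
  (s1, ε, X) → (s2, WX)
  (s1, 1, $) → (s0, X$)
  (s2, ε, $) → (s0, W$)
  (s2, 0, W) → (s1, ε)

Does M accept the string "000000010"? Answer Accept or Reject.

(s0, 000000010, $)
  read 0, top $: go to s2, push WX$ → (s2, 00000010, WX$)
  read 0, top W: go to s1, push ε → (s1, 0000010, X$)
  ε-move, top X: go to s2, push WX → (s2, 0000010, WX$)
  read 0, top W: go to s1, push ε → (s1, 000010, X$)
  ε-move, top X: go to s2, push WX → (s2, 000010, WX$)
  read 0, top W: go to s1, push ε → (s1, 00010, X$)
  ε-move, top X: go to s2, push WX → (s2, 00010, WX$)
  read 0, top W: go to s1, push ε → (s1, 0010, X$)
  ε-move, top X: go to s2, push WX → (s2, 0010, WX$)
  read 0, top W: go to s1, push ε → (s1, 010, X$)
  ε-move, top X: go to s2, push WX → (s2, 010, WX$)
  read 0, top W: go to s1, push ε → (s1, 10, X$)
  ε-move, top X: go to s2, push WX → (s2, 10, WX$)
No transition applies at (s2, 10, WX$); input not fully consumed.

Reject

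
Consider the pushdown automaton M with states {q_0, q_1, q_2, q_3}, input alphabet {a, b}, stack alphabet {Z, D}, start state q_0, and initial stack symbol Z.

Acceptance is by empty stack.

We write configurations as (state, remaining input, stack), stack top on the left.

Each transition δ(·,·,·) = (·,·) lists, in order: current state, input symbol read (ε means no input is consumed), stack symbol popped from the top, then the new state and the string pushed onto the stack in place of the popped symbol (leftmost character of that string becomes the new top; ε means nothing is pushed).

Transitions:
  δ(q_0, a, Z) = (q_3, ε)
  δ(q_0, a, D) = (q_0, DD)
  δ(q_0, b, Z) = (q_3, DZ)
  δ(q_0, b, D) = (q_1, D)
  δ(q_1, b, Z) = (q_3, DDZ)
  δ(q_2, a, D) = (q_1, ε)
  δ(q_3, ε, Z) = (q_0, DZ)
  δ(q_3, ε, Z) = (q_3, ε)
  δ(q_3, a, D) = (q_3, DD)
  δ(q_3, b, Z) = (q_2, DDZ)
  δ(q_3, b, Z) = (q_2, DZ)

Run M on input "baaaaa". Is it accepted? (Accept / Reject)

Reject

No computation consumes all input and empties the stack.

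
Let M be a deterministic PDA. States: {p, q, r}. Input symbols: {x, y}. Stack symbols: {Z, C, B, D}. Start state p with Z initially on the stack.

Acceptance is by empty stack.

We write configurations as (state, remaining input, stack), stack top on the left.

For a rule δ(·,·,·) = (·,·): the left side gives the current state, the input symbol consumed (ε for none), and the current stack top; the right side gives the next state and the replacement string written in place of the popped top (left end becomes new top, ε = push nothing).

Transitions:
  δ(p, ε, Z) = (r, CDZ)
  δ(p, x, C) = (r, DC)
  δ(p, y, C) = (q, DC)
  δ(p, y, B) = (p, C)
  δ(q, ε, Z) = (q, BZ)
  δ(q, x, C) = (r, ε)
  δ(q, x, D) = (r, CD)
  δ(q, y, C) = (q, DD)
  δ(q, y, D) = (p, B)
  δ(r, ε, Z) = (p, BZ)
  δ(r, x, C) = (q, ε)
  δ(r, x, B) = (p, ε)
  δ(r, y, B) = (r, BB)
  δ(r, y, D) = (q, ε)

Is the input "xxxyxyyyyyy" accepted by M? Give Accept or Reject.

(p, xxxyxyyyyyy, Z) ⊢ (r, xxxyxyyyyyy, CDZ) ⊢ (q, xxyxyyyyyy, DZ) ⊢ (r, xyxyyyyyy, CDZ) ⊢ (q, yxyyyyyy, DZ) ⊢ (p, xyyyyyy, BZ)
No transition applies at (p, xyyyyyy, BZ); input not fully consumed.

Reject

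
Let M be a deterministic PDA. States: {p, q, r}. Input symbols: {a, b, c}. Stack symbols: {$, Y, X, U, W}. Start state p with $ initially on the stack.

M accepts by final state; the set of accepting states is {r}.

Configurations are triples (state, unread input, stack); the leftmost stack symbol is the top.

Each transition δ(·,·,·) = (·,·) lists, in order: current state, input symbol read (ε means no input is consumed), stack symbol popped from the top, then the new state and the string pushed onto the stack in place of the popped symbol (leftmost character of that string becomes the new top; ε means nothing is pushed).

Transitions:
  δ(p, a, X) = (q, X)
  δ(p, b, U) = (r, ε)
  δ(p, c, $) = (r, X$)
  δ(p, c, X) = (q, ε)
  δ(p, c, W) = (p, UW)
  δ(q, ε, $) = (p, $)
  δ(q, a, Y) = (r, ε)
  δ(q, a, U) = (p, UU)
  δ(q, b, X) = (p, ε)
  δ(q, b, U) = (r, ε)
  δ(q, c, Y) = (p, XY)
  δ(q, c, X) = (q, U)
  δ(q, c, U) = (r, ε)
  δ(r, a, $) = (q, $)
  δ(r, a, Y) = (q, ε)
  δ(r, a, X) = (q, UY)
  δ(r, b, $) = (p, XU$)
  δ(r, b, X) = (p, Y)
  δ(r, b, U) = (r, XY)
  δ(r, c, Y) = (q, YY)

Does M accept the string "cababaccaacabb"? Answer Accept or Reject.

Reject

(p, cababaccaacabb, $)
  read c, top $: go to r, push X$ → (r, ababaccaacabb, X$)
  read a, top X: go to q, push UY → (q, babaccaacabb, UY$)
  read b, top U: go to r, push ε → (r, abaccaacabb, Y$)
  read a, top Y: go to q, push ε → (q, baccaacabb, $)
  ε-move, top $: go to p, push $ → (p, baccaacabb, $)
No transition applies at (p, baccaacabb, $); input not fully consumed.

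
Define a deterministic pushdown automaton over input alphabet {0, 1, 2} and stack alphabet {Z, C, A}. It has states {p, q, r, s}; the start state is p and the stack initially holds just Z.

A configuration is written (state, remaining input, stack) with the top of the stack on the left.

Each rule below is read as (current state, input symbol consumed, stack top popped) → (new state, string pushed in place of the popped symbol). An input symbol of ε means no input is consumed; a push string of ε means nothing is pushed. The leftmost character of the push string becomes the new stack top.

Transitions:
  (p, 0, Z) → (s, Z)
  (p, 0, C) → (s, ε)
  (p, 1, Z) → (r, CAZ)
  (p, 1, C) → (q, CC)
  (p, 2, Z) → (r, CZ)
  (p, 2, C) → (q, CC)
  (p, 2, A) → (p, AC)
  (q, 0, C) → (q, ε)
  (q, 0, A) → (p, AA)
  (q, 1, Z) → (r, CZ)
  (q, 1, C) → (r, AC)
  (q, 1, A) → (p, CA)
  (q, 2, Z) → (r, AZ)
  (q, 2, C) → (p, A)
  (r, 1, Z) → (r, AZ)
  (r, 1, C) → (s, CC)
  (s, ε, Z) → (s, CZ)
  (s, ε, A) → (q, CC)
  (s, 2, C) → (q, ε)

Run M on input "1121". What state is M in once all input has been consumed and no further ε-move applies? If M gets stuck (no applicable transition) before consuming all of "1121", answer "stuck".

(p, 1121, Z)
  read 1, top Z: go to r, push CAZ → (r, 121, CAZ)
  read 1, top C: go to s, push CC → (s, 21, CCAZ)
  read 2, top C: go to q, push ε → (q, 1, CAZ)
  read 1, top C: go to r, push AC → (r, ε, ACAZ)
All input consumed; M is in state r.

r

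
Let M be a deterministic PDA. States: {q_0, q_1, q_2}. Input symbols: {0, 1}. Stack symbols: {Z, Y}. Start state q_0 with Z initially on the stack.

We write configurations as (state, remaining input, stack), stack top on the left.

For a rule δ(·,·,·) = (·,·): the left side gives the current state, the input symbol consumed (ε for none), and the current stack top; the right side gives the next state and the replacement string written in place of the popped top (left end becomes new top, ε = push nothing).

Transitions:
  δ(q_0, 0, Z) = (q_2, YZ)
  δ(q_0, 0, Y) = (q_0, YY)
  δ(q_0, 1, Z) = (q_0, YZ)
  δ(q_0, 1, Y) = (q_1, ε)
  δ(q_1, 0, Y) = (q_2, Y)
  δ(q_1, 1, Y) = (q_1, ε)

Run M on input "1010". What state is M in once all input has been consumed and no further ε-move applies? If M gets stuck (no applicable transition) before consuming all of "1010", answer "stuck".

(q_0, 1010, Z)
  read 1, top Z: go to q_0, push YZ → (q_0, 010, YZ)
  read 0, top Y: go to q_0, push YY → (q_0, 10, YYZ)
  read 1, top Y: go to q_1, push ε → (q_1, 0, YZ)
  read 0, top Y: go to q_2, push Y → (q_2, ε, YZ)
All input consumed; M is in state q_2.

q_2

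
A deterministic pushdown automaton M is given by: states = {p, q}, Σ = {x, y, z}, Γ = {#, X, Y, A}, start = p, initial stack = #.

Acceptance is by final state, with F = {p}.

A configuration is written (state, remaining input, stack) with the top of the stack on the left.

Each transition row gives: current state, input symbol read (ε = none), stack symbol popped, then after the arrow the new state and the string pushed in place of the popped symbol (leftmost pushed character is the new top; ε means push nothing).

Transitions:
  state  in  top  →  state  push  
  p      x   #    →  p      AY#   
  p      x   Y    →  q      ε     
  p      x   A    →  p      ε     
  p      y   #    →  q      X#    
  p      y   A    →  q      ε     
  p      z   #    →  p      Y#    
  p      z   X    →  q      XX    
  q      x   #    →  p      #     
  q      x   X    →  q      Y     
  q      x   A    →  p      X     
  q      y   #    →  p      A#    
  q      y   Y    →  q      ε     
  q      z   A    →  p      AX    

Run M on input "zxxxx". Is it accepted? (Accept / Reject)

Accept

(p, zxxxx, #)
  read z, top #: go to p, push Y# → (p, xxxx, Y#)
  read x, top Y: go to q, push ε → (q, xxx, #)
  read x, top #: go to p, push # → (p, xx, #)
  read x, top #: go to p, push AY# → (p, x, AY#)
  read x, top A: go to p, push ε → (p, ε, Y#)
All input consumed; state p ∈ F.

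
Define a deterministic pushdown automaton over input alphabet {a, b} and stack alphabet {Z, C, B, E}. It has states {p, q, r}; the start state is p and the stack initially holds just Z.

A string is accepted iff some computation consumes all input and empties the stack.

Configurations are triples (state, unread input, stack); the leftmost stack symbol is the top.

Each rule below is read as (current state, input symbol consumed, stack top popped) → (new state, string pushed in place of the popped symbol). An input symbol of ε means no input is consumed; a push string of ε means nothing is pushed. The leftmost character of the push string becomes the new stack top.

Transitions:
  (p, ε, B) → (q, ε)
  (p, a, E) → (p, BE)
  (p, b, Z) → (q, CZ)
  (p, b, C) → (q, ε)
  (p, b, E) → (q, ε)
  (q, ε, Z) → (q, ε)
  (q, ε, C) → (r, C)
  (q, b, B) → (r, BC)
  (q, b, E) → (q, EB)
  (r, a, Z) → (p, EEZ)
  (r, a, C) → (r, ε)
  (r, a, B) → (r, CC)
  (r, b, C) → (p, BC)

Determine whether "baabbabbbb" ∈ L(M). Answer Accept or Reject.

(p, baabbabbbb, Z)
  read b, top Z: go to q, push CZ → (q, aabbabbbb, CZ)
  ε-move, top C: go to r, push C → (r, aabbabbbb, CZ)
  read a, top C: go to r, push ε → (r, abbabbbb, Z)
  read a, top Z: go to p, push EEZ → (p, bbabbbb, EEZ)
  read b, top E: go to q, push ε → (q, babbbb, EZ)
  read b, top E: go to q, push EB → (q, abbbb, EBZ)
No transition applies at (q, abbbb, EBZ); input not fully consumed.

Reject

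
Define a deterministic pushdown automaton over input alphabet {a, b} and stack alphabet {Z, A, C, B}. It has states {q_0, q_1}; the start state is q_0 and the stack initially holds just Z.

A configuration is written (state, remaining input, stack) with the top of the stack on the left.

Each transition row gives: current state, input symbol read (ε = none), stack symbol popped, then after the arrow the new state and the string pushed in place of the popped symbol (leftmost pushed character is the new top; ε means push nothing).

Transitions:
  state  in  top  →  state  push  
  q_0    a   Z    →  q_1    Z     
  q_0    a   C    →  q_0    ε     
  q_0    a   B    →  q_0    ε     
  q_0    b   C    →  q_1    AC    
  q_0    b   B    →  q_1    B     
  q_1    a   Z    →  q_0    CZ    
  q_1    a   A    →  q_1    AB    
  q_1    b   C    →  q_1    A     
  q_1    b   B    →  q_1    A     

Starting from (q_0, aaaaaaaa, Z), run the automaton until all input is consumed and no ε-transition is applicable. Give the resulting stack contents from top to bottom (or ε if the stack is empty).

CZ

(q_0, aaaaaaaa, Z)
  read a, top Z: go to q_1, push Z → (q_1, aaaaaaa, Z)
  read a, top Z: go to q_0, push CZ → (q_0, aaaaaa, CZ)
  read a, top C: go to q_0, push ε → (q_0, aaaaa, Z)
  read a, top Z: go to q_1, push Z → (q_1, aaaa, Z)
  read a, top Z: go to q_0, push CZ → (q_0, aaa, CZ)
  read a, top C: go to q_0, push ε → (q_0, aa, Z)
  read a, top Z: go to q_1, push Z → (q_1, a, Z)
  read a, top Z: go to q_0, push CZ → (q_0, ε, CZ)
All input consumed in state q_0 with stack CZ.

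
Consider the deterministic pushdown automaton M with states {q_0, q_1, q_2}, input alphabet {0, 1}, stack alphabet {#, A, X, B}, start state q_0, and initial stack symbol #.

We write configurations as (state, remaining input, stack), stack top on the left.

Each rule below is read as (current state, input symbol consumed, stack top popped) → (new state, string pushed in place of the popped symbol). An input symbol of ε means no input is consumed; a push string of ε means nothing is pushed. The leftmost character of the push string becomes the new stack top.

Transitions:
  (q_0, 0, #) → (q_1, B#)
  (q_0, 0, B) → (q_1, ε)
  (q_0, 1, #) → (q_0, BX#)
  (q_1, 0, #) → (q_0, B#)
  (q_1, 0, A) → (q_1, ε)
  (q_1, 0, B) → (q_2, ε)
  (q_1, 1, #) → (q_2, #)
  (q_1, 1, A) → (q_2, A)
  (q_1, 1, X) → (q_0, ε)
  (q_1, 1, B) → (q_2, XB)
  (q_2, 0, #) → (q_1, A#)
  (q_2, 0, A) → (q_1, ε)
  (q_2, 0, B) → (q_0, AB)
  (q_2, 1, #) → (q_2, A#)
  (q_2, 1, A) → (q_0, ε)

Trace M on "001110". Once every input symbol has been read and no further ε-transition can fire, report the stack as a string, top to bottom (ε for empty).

(q_0, 001110, #)
  read 0, top #: go to q_1, push B# → (q_1, 01110, B#)
  read 0, top B: go to q_2, push ε → (q_2, 1110, #)
  read 1, top #: go to q_2, push A# → (q_2, 110, A#)
  read 1, top A: go to q_0, push ε → (q_0, 10, #)
  read 1, top #: go to q_0, push BX# → (q_0, 0, BX#)
  read 0, top B: go to q_1, push ε → (q_1, ε, X#)
All input consumed in state q_1 with stack X#.

X#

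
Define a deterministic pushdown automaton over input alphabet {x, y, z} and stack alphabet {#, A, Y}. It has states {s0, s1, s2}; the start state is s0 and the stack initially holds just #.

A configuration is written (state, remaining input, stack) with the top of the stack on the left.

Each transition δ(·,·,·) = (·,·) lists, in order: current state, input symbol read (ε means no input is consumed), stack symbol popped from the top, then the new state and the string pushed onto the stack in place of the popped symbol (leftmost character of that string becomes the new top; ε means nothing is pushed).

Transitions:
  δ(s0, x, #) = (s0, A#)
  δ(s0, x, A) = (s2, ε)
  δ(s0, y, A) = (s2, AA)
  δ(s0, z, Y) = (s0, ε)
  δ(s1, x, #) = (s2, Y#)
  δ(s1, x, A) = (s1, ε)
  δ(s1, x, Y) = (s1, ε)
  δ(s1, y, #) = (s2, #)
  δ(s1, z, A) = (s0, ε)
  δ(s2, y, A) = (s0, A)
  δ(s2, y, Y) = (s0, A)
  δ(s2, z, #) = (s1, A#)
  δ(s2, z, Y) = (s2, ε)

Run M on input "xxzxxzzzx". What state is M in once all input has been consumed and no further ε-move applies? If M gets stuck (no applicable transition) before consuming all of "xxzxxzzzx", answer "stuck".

s0

(s0, xxzxxzzzx, #)
  read x, top #: go to s0, push A# → (s0, xzxxzzzx, A#)
  read x, top A: go to s2, push ε → (s2, zxxzzzx, #)
  read z, top #: go to s1, push A# → (s1, xxzzzx, A#)
  read x, top A: go to s1, push ε → (s1, xzzzx, #)
  read x, top #: go to s2, push Y# → (s2, zzzx, Y#)
  read z, top Y: go to s2, push ε → (s2, zzx, #)
  read z, top #: go to s1, push A# → (s1, zx, A#)
  read z, top A: go to s0, push ε → (s0, x, #)
  read x, top #: go to s0, push A# → (s0, ε, A#)
All input consumed; M is in state s0.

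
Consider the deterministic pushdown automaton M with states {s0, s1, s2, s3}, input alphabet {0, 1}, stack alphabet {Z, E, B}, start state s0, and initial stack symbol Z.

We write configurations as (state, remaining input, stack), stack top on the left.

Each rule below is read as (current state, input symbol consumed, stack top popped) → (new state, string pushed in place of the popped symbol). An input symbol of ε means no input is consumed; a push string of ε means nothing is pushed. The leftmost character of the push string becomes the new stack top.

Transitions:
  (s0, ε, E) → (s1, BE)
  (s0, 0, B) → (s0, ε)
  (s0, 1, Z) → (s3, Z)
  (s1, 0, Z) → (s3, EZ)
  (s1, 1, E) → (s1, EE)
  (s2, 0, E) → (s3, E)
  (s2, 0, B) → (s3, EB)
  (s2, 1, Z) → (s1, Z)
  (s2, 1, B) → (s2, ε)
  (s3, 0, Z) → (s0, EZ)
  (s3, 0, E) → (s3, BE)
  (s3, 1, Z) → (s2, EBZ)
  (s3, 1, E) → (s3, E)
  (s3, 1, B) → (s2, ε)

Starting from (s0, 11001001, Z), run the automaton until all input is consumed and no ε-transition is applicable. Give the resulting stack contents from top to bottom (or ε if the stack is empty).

EBZ

(s0, 11001001, Z)
  read 1, top Z: go to s3, push Z → (s3, 1001001, Z)
  read 1, top Z: go to s2, push EBZ → (s2, 001001, EBZ)
  read 0, top E: go to s3, push E → (s3, 01001, EBZ)
  read 0, top E: go to s3, push BE → (s3, 1001, BEBZ)
  read 1, top B: go to s2, push ε → (s2, 001, EBZ)
  read 0, top E: go to s3, push E → (s3, 01, EBZ)
  read 0, top E: go to s3, push BE → (s3, 1, BEBZ)
  read 1, top B: go to s2, push ε → (s2, ε, EBZ)
All input consumed in state s2 with stack EBZ.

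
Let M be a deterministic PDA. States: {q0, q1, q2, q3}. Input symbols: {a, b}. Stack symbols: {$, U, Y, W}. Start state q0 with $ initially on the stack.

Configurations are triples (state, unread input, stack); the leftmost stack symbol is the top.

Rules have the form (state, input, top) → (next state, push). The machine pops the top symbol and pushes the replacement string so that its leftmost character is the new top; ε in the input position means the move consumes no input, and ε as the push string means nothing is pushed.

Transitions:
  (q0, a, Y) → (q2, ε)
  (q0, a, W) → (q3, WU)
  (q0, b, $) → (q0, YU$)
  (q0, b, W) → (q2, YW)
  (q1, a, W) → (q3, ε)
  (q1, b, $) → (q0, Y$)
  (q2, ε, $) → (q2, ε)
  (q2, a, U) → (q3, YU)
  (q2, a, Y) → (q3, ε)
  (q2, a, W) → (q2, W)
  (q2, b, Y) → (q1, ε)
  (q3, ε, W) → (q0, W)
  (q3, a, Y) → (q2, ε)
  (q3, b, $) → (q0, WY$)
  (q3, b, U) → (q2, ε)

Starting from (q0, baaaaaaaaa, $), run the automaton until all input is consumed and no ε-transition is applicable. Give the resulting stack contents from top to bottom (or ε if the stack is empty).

U$

(q0, baaaaaaaaa, $) ⊢ (q0, aaaaaaaaa, YU$) ⊢ (q2, aaaaaaaa, U$) ⊢ (q3, aaaaaaa, YU$) ⊢ (q2, aaaaaa, U$) ⊢ (q3, aaaaa, YU$) ⊢ (q2, aaaa, U$) ⊢ (q3, aaa, YU$) ⊢ (q2, aa, U$) ⊢ (q3, a, YU$) ⊢ (q2, ε, U$)
All input consumed in state q2 with stack U$.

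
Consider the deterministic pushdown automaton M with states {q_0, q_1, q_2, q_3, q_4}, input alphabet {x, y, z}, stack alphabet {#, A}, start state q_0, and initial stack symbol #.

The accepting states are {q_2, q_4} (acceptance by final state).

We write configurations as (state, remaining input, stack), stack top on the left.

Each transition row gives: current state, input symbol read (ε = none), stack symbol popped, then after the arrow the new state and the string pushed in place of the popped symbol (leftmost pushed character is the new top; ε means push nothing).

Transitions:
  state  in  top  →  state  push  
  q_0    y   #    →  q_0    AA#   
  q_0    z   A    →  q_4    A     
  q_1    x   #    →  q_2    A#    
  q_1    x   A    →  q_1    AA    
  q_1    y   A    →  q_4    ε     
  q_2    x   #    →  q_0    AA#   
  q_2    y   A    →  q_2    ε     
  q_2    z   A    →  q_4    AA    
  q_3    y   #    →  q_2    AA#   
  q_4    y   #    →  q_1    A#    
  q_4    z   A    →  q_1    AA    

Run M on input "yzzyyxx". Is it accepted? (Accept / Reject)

Reject

(q_0, yzzyyxx, #) ⊢ (q_0, zzyyxx, AA#) ⊢ (q_4, zyyxx, AA#) ⊢ (q_1, yyxx, AAA#) ⊢ (q_4, yxx, AA#)
No transition applies at (q_4, yxx, AA#); input not fully consumed.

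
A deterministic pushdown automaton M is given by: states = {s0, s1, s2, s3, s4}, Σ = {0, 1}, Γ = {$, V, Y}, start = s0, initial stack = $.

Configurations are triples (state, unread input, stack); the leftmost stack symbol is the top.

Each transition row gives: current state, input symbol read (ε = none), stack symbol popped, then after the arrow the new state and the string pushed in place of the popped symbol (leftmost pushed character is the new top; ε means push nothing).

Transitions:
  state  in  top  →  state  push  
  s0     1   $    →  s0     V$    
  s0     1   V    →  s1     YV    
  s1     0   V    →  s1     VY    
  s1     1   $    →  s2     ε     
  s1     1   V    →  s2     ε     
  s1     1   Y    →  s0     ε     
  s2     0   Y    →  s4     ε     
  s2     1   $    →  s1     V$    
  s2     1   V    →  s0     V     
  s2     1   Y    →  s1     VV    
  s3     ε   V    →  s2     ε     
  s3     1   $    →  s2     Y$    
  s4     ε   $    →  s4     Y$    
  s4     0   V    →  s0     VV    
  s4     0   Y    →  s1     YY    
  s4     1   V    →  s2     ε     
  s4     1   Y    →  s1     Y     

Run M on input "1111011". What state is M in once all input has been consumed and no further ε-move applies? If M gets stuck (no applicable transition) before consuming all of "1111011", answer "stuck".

(s0, 1111011, $)
  read 1, top $: go to s0, push V$ → (s0, 111011, V$)
  read 1, top V: go to s1, push YV → (s1, 11011, YV$)
  read 1, top Y: go to s0, push ε → (s0, 1011, V$)
  read 1, top V: go to s1, push YV → (s1, 011, YV$)
No transition for (s1, 0, top Y); M blocks with input 011 remaining.

stuck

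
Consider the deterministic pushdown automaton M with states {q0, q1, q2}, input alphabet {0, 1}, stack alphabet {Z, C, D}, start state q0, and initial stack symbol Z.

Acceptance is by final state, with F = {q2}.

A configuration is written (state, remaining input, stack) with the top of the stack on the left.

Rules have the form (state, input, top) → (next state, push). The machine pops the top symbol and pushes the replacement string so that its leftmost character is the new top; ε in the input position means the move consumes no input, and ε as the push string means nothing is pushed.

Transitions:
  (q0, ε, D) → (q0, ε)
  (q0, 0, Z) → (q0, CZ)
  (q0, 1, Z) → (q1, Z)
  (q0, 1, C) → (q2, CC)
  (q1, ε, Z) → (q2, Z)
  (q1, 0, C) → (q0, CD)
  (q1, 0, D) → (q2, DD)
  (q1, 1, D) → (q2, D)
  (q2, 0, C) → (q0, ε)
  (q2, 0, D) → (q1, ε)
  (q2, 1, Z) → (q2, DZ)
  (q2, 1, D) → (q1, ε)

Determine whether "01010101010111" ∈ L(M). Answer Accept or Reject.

Reject

(q0, 01010101010111, Z)
  read 0, top Z: go to q0, push CZ → (q0, 1010101010111, CZ)
  read 1, top C: go to q2, push CC → (q2, 010101010111, CCZ)
  read 0, top C: go to q0, push ε → (q0, 10101010111, CZ)
  read 1, top C: go to q2, push CC → (q2, 0101010111, CCZ)
  read 0, top C: go to q0, push ε → (q0, 101010111, CZ)
  read 1, top C: go to q2, push CC → (q2, 01010111, CCZ)
  read 0, top C: go to q0, push ε → (q0, 1010111, CZ)
  read 1, top C: go to q2, push CC → (q2, 010111, CCZ)
  read 0, top C: go to q0, push ε → (q0, 10111, CZ)
  read 1, top C: go to q2, push CC → (q2, 0111, CCZ)
  read 0, top C: go to q0, push ε → (q0, 111, CZ)
  read 1, top C: go to q2, push CC → (q2, 11, CCZ)
No transition applies at (q2, 11, CCZ); input not fully consumed.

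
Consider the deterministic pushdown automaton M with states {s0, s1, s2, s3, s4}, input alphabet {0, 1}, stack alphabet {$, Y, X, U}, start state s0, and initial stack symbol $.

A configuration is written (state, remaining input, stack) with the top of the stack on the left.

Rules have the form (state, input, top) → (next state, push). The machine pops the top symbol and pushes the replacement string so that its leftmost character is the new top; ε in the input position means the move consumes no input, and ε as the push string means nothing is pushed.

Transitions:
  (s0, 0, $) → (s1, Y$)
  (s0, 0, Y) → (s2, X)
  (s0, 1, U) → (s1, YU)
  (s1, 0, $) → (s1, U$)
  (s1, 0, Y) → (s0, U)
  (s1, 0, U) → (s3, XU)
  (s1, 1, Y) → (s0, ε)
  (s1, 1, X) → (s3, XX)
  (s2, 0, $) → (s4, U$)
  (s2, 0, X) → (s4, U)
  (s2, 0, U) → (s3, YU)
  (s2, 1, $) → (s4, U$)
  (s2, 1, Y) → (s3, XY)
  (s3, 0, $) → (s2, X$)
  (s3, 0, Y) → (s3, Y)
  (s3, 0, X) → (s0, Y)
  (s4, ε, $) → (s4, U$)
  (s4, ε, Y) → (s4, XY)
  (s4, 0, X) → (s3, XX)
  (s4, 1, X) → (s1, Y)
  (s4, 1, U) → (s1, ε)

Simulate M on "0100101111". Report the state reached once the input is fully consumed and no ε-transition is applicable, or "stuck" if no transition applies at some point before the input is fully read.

(s0, 0100101111, $) ⊢ (s1, 100101111, Y$) ⊢ (s0, 00101111, $) ⊢ (s1, 0101111, Y$) ⊢ (s0, 101111, U$) ⊢ (s1, 01111, YU$) ⊢ (s0, 1111, UU$) ⊢ (s1, 111, YUU$) ⊢ (s0, 11, UU$) ⊢ (s1, 1, YUU$) ⊢ (s0, ε, UU$)
All input consumed; M is in state s0.

s0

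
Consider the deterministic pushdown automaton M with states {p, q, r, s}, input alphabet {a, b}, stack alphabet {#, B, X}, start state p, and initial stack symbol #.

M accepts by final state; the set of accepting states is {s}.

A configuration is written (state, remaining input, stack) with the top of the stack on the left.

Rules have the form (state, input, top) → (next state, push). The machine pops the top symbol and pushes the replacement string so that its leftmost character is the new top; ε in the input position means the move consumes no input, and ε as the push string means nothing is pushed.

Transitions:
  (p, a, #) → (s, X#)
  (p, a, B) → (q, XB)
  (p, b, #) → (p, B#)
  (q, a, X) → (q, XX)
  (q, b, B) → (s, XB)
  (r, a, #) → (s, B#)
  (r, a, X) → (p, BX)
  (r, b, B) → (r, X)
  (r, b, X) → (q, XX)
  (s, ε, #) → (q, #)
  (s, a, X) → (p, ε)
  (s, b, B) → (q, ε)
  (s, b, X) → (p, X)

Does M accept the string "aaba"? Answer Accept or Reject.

Reject

(p, aaba, #)
  read a, top #: go to s, push X# → (s, aba, X#)
  read a, top X: go to p, push ε → (p, ba, #)
  read b, top #: go to p, push B# → (p, a, B#)
  read a, top B: go to q, push XB → (q, ε, XB#)
All input consumed; state q ∉ F and no further ε-move applies.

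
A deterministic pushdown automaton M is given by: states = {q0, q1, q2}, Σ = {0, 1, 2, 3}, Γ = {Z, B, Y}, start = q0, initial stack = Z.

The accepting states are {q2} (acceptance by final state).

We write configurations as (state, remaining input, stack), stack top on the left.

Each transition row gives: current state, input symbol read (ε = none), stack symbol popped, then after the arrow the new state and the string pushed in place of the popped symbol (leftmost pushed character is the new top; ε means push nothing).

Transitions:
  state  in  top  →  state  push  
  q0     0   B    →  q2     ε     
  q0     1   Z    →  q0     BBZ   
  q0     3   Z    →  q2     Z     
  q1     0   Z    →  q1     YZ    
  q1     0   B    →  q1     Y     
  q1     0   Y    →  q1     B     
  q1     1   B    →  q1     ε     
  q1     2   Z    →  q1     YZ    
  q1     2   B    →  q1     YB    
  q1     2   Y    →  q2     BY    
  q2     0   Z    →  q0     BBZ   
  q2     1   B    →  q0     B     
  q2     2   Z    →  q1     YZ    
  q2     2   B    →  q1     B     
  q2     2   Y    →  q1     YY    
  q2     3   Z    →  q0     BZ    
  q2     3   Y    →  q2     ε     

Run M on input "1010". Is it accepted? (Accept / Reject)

Accept

(q0, 1010, Z) ⊢ (q0, 010, BBZ) ⊢ (q2, 10, BZ) ⊢ (q0, 0, BZ) ⊢ (q2, ε, Z)
All input consumed; state q2 ∈ F.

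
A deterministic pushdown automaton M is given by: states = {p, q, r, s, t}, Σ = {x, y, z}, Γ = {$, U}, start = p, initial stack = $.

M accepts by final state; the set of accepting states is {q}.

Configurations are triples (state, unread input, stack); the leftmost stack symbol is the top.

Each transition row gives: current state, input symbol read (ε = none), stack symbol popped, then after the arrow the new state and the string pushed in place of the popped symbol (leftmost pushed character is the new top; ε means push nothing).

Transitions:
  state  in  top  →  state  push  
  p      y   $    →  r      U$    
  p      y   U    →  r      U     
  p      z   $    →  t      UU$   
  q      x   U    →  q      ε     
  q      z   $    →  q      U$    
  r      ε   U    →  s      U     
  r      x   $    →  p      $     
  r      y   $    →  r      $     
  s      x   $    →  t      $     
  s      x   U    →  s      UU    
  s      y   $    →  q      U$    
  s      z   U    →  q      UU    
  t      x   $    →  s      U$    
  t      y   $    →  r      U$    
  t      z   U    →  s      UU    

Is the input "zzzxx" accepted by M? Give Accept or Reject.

(p, zzzxx, $) ⊢ (t, zzxx, UU$) ⊢ (s, zxx, UUU$) ⊢ (q, xx, UUUU$) ⊢ (q, x, UUU$) ⊢ (q, ε, UU$)
All input consumed; state q ∈ F.

Accept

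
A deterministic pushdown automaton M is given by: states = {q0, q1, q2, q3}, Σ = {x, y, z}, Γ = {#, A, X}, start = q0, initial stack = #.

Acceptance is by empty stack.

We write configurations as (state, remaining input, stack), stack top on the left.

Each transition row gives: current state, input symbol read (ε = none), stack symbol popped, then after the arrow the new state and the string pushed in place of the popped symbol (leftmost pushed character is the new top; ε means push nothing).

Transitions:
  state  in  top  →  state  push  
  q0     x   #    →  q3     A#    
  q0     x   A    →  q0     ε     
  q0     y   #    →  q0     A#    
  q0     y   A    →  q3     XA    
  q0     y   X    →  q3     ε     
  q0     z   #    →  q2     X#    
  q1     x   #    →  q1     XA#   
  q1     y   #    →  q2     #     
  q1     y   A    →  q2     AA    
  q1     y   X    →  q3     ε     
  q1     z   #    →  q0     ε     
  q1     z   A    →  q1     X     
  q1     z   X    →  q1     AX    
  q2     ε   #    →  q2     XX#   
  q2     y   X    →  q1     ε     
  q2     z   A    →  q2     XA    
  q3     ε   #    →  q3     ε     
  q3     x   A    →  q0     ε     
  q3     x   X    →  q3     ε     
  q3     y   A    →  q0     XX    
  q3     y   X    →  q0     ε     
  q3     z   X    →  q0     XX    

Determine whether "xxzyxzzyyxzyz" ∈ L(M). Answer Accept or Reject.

Accept

(q0, xxzyxzzyyxzyz, #) ⊢ (q3, xzyxzzyyxzyz, A#) ⊢ (q0, zyxzzyyxzyz, #) ⊢ (q2, yxzzyyxzyz, X#) ⊢ (q1, xzzyyxzyz, #) ⊢ (q1, zzyyxzyz, XA#) ⊢ (q1, zyyxzyz, AXA#) ⊢ (q1, yyxzyz, XXA#) ⊢ (q3, yxzyz, XA#) ⊢ (q0, xzyz, A#) ⊢ (q0, zyz, #) ⊢ (q2, yz, X#) ⊢ (q1, z, #) ⊢ (q0, ε, ε)
All input consumed and the stack is empty.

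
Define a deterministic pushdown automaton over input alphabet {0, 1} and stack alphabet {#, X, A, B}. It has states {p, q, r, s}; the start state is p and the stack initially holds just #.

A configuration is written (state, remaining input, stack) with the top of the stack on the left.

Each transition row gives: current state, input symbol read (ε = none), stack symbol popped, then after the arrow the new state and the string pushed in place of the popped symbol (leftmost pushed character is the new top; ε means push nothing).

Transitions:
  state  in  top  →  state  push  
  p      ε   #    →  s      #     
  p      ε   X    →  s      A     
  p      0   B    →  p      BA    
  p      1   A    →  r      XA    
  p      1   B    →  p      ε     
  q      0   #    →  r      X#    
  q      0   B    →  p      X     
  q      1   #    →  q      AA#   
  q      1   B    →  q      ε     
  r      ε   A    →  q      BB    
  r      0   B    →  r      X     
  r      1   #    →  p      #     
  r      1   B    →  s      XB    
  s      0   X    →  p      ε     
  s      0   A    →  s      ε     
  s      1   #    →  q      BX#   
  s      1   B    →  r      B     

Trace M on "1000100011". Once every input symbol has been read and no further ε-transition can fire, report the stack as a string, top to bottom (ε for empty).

(p, 1000100011, #) ⊢ (s, 1000100011, #) ⊢ (q, 000100011, BX#) ⊢ (p, 00100011, XX#) ⊢ (s, 00100011, AX#) ⊢ (s, 0100011, X#) ⊢ (p, 100011, #) ⊢ (s, 100011, #) ⊢ (q, 00011, BX#) ⊢ (p, 0011, XX#) ⊢ (s, 0011, AX#) ⊢ (s, 011, X#) ⊢ (p, 11, #) ⊢ (s, 11, #) ⊢ (q, 1, BX#) ⊢ (q, ε, X#)
All input consumed in state q with stack X#.

X#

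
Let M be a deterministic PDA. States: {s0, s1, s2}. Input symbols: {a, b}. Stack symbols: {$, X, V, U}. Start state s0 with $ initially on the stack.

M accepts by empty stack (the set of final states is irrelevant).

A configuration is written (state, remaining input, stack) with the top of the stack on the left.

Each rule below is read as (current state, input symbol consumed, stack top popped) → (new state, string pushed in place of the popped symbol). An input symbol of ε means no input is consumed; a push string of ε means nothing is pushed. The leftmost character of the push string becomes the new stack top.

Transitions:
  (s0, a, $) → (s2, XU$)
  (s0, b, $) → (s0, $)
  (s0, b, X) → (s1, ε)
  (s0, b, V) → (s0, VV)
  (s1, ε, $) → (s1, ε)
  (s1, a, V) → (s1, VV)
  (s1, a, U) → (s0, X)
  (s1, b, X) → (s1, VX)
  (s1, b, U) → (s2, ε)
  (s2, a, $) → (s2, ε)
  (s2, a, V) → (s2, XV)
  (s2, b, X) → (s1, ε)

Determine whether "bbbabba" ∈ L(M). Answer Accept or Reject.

Accept

(s0, bbbabba, $) ⊢ (s0, bbabba, $) ⊢ (s0, babba, $) ⊢ (s0, abba, $) ⊢ (s2, bba, XU$) ⊢ (s1, ba, U$) ⊢ (s2, a, $) ⊢ (s2, ε, ε)
All input consumed and the stack is empty.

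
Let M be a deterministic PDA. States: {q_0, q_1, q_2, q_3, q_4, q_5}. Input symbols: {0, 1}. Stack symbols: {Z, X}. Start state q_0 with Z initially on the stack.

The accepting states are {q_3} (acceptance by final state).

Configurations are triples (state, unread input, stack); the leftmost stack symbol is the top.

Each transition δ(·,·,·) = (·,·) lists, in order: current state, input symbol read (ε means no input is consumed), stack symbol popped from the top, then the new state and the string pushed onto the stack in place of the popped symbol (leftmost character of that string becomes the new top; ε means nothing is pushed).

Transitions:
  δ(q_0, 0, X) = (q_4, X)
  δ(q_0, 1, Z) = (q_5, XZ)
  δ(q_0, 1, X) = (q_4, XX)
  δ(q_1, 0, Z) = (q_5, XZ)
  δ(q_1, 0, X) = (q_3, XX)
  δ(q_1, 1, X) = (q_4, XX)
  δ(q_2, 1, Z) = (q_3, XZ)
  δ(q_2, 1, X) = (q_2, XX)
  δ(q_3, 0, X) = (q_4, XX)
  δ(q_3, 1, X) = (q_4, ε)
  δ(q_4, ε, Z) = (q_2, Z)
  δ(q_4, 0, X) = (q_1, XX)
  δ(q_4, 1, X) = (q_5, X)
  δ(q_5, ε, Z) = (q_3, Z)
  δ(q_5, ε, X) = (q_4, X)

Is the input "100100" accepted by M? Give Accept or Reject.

(q_0, 100100, Z)
  read 1, top Z: go to q_5, push XZ → (q_5, 00100, XZ)
  ε-move, top X: go to q_4, push X → (q_4, 00100, XZ)
  read 0, top X: go to q_1, push XX → (q_1, 0100, XXZ)
  read 0, top X: go to q_3, push XX → (q_3, 100, XXXZ)
  read 1, top X: go to q_4, push ε → (q_4, 00, XXZ)
  read 0, top X: go to q_1, push XX → (q_1, 0, XXXZ)
  read 0, top X: go to q_3, push XX → (q_3, ε, XXXXZ)
All input consumed; state q_3 ∈ F.

Accept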